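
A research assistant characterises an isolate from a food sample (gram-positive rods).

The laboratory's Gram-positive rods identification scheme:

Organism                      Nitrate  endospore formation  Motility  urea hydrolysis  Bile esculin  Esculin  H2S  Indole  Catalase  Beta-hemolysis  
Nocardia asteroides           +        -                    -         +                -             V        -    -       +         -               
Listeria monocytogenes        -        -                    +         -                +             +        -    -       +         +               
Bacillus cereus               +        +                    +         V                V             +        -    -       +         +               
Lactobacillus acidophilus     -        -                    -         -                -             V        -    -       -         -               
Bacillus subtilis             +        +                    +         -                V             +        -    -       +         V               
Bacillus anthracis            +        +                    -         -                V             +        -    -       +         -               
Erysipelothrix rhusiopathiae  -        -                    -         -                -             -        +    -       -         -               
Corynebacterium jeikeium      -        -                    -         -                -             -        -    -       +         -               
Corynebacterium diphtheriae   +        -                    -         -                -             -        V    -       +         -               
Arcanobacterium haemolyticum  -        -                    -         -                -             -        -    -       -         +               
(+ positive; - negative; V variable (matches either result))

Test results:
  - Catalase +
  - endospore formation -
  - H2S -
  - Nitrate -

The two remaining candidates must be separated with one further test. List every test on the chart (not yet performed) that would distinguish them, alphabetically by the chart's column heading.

Beta-hemolysis, Bile esculin, Esculin, Motility

H2S -: excludes Erysipelothrix rhusiopathiae — 9 left.
Nitrate -: excludes 5 organisms — 4 left.
endospore formation -: all 4 remaining candidates are consistent.
Catalase +: excludes Lactobacillus acidophilus, Arcanobacterium haemolyticum — 2 left.
Two candidates remain: Corynebacterium jeikeium and Listeria monocytogenes.
  Motility: Corynebacterium jeikeium -, Listeria monocytogenes + — discriminates.
  urea hydrolysis: - vs - — same for both, does not separate.
  Bile esculin: Corynebacterium jeikeium -, Listeria monocytogenes + — discriminates.
  Esculin: Corynebacterium jeikeium -, Listeria monocytogenes + — discriminates.
  Indole: - vs - — same for both, does not separate.
  Beta-hemolysis: Corynebacterium jeikeium -, Listeria monocytogenes + — discriminates.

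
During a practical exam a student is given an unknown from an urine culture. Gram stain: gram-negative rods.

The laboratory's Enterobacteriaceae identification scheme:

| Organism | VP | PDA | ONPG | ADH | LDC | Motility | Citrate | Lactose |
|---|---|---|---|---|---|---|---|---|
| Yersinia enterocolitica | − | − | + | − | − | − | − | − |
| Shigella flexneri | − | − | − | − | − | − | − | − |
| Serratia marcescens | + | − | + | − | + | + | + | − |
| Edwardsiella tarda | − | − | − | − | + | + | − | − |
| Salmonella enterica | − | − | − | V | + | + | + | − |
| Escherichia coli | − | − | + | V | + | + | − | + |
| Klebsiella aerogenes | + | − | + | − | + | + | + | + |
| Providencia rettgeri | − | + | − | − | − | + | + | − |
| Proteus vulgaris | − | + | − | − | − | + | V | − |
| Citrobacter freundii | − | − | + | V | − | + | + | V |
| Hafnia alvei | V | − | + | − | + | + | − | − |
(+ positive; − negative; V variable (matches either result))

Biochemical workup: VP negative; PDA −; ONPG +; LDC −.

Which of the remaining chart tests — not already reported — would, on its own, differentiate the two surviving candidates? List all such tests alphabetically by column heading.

Citrate, Motility

LDC −: excludes 6 organisms — 5 left.
VP −: all 5 remaining candidates are consistent.
PDA −: excludes Providencia rettgeri, Proteus vulgaris — 3 left.
ONPG +: excludes Shigella flexneri — 2 left.
Two candidates remain: Citrobacter freundii and Yersinia enterocolitica.
  ADH: V vs − — variable for at least one, does not separate.
  Motility: Citrobacter freundii +, Yersinia enterocolitica − — discriminates.
  Citrate: Citrobacter freundii +, Yersinia enterocolitica − — discriminates.
  Lactose: V vs − — variable for at least one, does not separate.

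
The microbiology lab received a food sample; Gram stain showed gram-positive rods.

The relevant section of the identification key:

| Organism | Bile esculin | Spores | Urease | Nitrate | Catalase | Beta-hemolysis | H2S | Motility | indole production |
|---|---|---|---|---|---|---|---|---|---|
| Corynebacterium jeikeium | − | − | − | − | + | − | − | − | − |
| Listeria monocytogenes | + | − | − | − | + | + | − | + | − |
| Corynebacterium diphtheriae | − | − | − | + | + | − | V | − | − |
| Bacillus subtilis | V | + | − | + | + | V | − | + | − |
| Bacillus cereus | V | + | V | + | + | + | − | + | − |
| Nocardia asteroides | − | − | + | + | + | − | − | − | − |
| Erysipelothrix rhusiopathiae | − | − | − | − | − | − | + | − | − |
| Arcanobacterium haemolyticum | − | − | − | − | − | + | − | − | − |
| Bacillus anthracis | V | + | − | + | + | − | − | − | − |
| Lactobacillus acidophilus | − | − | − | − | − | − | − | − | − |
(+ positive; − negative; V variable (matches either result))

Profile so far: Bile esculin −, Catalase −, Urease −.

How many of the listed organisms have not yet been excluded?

Catalase −: excludes 7 organisms — 3 left.
Bile esculin −: all 3 remaining candidates are consistent.
Urease −: all 3 remaining candidates are consistent.
Still consistent: Arcanobacterium haemolyticum, Erysipelothrix rhusiopathiae, Lactobacillus acidophilus.

3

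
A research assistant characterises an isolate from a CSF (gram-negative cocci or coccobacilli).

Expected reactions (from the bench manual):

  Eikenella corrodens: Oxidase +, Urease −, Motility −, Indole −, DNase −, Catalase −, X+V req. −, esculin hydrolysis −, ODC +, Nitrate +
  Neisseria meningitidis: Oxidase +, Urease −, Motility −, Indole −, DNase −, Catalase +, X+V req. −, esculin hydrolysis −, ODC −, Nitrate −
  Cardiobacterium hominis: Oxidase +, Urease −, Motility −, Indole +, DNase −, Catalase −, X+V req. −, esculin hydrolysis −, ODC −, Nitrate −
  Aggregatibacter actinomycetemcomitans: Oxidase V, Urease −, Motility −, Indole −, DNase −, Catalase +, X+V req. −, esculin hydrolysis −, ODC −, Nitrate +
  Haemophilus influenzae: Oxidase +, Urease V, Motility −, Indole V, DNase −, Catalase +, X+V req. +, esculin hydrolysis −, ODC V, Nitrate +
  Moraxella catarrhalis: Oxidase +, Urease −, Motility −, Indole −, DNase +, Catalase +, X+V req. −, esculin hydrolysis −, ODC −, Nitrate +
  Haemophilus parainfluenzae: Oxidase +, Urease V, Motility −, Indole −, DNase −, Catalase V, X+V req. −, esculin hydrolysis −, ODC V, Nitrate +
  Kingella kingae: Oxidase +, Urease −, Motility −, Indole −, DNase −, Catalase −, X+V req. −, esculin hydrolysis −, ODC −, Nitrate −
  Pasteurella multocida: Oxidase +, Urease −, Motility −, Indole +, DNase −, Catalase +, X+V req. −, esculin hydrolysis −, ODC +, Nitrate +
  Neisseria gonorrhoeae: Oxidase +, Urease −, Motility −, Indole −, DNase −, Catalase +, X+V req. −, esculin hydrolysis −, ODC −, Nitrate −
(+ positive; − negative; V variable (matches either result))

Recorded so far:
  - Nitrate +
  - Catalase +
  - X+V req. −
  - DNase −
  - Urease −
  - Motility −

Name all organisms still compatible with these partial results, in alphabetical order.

Catalase +: excludes Eikenella corrodens, Cardiobacterium hominis, Kingella kingae — 7 left.
Urease −: all 7 remaining candidates are consistent.
DNase −: excludes Moraxella catarrhalis — 6 left.
X+V req. −: excludes Haemophilus influenzae — 5 left.
Motility −: all 5 remaining candidates are consistent.
Nitrate +: excludes Neisseria meningitidis, Neisseria gonorrhoeae — 3 left.

Aggregatibacter actinomycetemcomitans, Haemophilus parainfluenzae, Pasteurella multocida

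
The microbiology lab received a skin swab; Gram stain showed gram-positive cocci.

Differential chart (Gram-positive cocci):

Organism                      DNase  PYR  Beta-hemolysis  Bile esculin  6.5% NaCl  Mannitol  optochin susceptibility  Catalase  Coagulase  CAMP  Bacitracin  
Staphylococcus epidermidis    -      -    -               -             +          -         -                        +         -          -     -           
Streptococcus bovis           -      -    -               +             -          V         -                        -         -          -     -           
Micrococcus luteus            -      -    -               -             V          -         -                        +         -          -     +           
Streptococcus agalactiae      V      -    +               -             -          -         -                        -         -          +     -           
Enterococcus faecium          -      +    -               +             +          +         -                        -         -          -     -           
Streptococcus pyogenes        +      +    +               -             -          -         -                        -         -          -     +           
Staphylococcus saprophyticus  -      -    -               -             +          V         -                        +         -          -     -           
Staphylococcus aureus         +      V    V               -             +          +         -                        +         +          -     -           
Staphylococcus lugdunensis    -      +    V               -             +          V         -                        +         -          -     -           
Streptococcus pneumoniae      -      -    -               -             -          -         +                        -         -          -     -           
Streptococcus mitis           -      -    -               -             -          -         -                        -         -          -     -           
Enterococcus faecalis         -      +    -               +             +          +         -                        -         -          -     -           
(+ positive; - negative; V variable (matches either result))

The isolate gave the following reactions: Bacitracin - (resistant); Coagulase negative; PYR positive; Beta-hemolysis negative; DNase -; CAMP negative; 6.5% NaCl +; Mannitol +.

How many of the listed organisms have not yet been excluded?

3

Coagulase -: excludes Staphylococcus aureus — 11 left.
Bacitracin -: excludes Micrococcus luteus, Streptococcus pyogenes — 9 left.
6.5% NaCl +: excludes Streptococcus bovis, Streptococcus agalactiae, Streptococcus pneumoniae, Streptococcus mitis — 5 left.
Beta-hemolysis -: all 5 remaining candidates are consistent.
CAMP -: all 5 remaining candidates are consistent.
DNase -: all 5 remaining candidates are consistent.
Mannitol +: excludes Staphylococcus epidermidis — 4 left.
PYR +: excludes Staphylococcus saprophyticus — 3 left.
Still consistent: Enterococcus faecalis, Enterococcus faecium, Staphylococcus lugdunensis.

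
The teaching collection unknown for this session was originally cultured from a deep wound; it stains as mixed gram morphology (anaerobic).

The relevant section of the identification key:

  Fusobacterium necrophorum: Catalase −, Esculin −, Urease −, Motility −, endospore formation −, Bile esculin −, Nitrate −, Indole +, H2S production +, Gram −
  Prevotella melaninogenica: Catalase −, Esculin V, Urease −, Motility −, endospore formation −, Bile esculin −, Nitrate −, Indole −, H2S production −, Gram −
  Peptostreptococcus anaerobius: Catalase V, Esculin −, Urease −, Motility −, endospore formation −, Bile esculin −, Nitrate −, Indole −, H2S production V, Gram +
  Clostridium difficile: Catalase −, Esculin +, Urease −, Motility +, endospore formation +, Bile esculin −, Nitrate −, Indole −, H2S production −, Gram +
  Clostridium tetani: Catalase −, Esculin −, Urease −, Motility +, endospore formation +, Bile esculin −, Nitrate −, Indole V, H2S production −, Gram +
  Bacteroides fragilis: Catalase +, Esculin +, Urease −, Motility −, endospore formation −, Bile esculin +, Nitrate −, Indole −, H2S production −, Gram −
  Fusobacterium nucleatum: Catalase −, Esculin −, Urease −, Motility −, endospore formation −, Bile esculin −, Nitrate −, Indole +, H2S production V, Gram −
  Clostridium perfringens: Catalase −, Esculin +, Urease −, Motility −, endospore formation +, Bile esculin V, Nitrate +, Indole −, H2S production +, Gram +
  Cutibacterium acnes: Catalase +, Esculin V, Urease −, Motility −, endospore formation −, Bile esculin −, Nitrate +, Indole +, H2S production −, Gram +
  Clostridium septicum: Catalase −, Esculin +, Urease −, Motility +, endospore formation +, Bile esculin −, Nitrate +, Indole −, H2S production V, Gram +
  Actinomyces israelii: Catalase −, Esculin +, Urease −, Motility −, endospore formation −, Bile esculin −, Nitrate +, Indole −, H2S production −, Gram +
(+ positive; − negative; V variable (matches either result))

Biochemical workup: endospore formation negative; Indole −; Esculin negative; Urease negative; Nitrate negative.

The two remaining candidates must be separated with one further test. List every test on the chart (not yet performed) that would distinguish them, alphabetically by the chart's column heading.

Gram

Esculin −: excludes 5 organisms — 6 left.
Urease −: all 6 remaining candidates are consistent.
endospore formation −: excludes Clostridium tetani — 5 left.
Nitrate −: excludes Cutibacterium acnes — 4 left.
Indole −: excludes Fusobacterium necrophorum, Fusobacterium nucleatum — 2 left.
Two candidates remain: Peptostreptococcus anaerobius and Prevotella melaninogenica.
  Catalase: V vs − — variable for at least one, does not separate.
  Motility: − vs − — same for both, does not separate.
  Bile esculin: − vs − — same for both, does not separate.
  H2S production: V vs − — variable for at least one, does not separate.
  Gram: Peptostreptococcus anaerobius +, Prevotella melaninogenica − — discriminates.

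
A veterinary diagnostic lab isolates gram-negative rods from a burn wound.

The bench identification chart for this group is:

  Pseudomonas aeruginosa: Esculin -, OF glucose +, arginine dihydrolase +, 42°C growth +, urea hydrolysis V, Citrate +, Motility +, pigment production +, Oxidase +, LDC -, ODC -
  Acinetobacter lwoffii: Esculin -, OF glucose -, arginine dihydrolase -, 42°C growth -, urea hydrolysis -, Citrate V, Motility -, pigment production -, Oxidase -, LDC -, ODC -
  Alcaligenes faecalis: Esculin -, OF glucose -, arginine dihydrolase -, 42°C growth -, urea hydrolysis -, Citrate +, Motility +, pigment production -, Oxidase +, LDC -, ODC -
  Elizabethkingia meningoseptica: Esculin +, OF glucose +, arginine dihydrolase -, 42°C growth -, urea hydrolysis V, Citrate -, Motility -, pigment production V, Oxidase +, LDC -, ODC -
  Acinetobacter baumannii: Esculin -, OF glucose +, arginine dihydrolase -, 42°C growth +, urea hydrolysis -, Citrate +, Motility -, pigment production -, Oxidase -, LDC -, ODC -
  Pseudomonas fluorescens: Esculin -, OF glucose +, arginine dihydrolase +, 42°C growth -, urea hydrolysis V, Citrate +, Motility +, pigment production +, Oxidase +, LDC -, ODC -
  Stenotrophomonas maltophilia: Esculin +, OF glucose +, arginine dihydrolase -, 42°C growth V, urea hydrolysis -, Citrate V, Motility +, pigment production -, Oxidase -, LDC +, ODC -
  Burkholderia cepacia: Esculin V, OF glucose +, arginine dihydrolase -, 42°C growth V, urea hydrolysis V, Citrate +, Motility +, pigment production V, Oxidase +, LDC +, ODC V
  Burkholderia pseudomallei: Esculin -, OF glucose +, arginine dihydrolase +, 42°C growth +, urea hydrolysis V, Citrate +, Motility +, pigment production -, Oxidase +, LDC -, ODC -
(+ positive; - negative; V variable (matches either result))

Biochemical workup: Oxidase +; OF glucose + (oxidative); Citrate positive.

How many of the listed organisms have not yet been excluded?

Citrate +: excludes Elizabethkingia meningoseptica — 8 left.
Oxidase +: excludes Acinetobacter lwoffii, Acinetobacter baumannii, Stenotrophomonas maltophilia — 5 left.
OF glucose +: excludes Alcaligenes faecalis — 4 left.
Still consistent: Burkholderia cepacia, Burkholderia pseudomallei, Pseudomonas aeruginosa, Pseudomonas fluorescens.

4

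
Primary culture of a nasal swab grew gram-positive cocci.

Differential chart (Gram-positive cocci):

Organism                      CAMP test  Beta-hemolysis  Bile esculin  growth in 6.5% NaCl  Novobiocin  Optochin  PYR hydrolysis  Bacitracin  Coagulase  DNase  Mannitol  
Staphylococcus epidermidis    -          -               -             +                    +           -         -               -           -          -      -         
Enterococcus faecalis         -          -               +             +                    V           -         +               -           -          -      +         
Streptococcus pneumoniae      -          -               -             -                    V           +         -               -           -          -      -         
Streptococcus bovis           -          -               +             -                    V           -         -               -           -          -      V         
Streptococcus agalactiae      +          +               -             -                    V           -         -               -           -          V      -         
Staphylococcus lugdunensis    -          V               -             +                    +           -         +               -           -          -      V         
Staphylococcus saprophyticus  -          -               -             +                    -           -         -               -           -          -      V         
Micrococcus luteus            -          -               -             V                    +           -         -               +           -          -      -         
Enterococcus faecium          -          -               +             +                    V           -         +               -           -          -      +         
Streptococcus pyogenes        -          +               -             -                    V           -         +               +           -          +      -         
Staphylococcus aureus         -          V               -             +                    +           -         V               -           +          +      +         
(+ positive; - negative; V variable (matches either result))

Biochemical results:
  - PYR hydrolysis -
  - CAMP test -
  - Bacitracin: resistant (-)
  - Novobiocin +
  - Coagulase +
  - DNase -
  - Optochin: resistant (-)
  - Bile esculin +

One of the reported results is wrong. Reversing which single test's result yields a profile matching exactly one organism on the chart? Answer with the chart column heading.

Coagulase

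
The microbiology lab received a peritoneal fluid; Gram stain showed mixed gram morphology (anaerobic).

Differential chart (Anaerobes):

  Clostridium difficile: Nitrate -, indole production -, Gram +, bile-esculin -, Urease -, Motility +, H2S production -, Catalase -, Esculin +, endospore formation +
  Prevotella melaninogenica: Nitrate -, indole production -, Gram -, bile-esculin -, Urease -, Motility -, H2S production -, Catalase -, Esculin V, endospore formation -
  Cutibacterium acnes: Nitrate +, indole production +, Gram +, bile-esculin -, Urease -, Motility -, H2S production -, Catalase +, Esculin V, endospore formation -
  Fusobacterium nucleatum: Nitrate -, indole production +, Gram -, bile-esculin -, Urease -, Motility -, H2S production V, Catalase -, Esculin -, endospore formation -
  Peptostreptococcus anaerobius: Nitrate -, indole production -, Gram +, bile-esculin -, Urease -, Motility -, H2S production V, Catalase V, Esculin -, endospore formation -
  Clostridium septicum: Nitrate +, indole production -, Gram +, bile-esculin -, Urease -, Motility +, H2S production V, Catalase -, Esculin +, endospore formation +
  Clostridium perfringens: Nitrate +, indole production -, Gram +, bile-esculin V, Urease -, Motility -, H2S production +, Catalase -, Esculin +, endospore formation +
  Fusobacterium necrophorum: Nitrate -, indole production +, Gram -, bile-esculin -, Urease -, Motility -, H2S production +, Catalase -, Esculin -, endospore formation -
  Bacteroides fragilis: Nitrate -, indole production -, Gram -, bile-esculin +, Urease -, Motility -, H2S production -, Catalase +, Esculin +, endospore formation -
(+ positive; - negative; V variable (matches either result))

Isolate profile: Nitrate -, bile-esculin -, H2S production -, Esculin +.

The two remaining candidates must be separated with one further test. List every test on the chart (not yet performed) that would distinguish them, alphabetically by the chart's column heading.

bile-esculin -: excludes Bacteroides fragilis — 8 left.
H2S production -: excludes Clostridium perfringens, Fusobacterium necrophorum — 6 left.
Nitrate -: excludes Cutibacterium acnes, Clostridium septicum — 4 left.
Esculin +: excludes Fusobacterium nucleatum, Peptostreptococcus anaerobius — 2 left.
Two candidates remain: Clostridium difficile and Prevotella melaninogenica.
  indole production: - vs - — same for both, does not separate.
  Gram: Clostridium difficile +, Prevotella melaninogenica - — discriminates.
  Urease: - vs - — same for both, does not separate.
  Motility: Clostridium difficile +, Prevotella melaninogenica - — discriminates.
  Catalase: - vs - — same for both, does not separate.
  endospore formation: Clostridium difficile +, Prevotella melaninogenica - — discriminates.

endospore formation, Gram, Motility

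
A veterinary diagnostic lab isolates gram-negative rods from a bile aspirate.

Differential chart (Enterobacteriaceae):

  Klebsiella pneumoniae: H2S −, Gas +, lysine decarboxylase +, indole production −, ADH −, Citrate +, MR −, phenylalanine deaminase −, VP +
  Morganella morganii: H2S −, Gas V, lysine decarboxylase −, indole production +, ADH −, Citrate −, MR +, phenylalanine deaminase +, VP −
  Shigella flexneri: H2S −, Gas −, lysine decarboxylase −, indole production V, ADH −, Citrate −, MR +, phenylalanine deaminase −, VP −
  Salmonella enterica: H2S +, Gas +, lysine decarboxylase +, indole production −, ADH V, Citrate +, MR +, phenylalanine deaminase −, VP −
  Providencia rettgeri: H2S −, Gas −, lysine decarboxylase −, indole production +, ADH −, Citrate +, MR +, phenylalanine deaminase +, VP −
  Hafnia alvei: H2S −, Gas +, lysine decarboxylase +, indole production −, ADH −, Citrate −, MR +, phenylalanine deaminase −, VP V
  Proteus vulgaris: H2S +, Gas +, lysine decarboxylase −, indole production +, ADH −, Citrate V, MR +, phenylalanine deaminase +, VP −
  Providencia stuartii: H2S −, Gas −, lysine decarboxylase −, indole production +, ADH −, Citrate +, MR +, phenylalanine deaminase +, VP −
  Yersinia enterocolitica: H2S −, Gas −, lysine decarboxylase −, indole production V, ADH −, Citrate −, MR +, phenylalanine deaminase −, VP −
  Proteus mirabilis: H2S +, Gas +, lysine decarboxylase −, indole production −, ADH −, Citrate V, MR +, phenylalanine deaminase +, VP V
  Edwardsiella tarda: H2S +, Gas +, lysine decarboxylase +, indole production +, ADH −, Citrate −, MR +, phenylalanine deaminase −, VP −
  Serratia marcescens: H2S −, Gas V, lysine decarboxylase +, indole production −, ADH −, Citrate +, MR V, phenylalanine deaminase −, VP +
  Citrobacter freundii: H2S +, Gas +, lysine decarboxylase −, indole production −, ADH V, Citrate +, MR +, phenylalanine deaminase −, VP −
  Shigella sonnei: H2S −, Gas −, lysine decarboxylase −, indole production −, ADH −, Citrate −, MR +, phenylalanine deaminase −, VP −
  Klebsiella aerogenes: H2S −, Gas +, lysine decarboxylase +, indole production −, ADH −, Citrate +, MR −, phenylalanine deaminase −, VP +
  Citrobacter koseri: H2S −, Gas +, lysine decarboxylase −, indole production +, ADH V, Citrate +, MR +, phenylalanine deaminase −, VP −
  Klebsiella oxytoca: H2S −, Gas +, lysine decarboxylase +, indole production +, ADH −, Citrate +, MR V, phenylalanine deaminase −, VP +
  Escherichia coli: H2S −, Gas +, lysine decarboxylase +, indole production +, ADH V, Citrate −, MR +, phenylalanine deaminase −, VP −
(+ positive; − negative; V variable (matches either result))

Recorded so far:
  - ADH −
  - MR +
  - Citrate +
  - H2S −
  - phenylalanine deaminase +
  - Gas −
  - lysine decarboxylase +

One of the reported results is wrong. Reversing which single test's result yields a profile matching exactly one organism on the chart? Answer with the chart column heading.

phenylalanine deaminase

As reported, no row in the chart matches all 7 reactions.
Reversing Citrate → still no organism matches.
Reversing ADH → still no organism matches.
Reversing lysine decarboxylase → 2 organisms match (not unique).
Reversing Gas → still no organism matches.
Reversing phenylalanine deaminase (to −) → unique match: Serratia marcescens.
Reversing MR → still no organism matches.
Reversing H2S → still no organism matches.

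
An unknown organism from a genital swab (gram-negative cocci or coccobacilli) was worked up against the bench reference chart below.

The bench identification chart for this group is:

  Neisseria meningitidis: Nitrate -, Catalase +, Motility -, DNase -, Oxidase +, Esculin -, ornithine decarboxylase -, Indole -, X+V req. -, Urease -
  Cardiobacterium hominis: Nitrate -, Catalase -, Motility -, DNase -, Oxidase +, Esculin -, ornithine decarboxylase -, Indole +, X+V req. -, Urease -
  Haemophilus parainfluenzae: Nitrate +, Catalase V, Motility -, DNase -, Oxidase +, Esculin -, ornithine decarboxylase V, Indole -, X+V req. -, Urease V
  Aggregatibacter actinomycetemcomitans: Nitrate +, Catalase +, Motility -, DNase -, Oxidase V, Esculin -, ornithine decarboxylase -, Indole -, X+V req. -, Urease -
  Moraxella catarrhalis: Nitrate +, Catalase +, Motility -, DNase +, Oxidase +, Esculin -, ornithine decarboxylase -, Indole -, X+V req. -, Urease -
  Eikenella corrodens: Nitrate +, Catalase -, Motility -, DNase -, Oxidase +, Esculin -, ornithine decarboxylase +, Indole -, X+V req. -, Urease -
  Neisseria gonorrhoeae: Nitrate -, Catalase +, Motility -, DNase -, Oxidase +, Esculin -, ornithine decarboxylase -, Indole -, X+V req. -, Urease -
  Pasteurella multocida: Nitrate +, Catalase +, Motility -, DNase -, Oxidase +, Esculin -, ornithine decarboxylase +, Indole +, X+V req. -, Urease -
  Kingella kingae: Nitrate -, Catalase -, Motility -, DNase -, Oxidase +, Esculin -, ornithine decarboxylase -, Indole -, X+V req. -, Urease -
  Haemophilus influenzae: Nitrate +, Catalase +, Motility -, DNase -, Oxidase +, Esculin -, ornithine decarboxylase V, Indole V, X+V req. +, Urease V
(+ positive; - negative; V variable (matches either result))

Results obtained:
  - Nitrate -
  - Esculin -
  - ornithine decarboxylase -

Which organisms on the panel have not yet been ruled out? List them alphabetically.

Cardiobacterium hominis, Kingella kingae, Neisseria gonorrhoeae, Neisseria meningitidis

Nitrate -: excludes 6 organisms — 4 left.
ornithine decarboxylase -: all 4 remaining candidates are consistent.
Esculin -: all 4 remaining candidates are consistent.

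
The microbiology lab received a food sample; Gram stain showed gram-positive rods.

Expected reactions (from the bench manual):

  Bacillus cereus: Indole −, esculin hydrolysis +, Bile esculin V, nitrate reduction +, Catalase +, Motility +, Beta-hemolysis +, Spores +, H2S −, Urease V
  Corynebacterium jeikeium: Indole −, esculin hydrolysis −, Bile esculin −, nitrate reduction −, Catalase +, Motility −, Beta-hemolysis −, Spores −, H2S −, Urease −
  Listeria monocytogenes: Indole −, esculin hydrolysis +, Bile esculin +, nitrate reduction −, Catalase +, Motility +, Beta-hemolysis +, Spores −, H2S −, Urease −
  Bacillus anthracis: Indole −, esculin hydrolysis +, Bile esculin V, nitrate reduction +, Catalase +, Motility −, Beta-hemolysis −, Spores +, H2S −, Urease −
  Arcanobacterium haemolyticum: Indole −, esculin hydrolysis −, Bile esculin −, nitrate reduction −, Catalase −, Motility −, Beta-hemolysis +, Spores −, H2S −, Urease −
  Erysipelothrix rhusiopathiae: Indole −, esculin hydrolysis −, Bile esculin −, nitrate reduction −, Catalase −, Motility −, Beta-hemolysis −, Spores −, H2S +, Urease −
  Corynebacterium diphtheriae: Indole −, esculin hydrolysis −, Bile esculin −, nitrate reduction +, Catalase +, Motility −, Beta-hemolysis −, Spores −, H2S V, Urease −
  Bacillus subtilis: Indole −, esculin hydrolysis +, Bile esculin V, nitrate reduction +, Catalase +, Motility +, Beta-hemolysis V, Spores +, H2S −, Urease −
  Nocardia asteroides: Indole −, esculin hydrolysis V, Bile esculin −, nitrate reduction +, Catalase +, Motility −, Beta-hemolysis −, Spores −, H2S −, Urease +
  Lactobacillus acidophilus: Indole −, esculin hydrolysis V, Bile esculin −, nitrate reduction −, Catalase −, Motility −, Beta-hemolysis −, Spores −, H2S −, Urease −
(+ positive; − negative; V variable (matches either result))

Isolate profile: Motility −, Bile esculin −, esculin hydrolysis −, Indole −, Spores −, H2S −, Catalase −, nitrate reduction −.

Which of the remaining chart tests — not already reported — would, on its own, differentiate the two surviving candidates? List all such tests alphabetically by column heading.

nitrate reduction −: excludes 5 organisms — 5 left.
Catalase −: excludes Corynebacterium jeikeium, Listeria monocytogenes — 3 left.
Indole −: all 3 remaining candidates are consistent.
Motility −: all 3 remaining candidates are consistent.
esculin hydrolysis −: all 3 remaining candidates are consistent.
Bile esculin −: all 3 remaining candidates are consistent.
Spores −: all 3 remaining candidates are consistent.
H2S −: excludes Erysipelothrix rhusiopathiae — 2 left.
Two candidates remain: Arcanobacterium haemolyticum and Lactobacillus acidophilus.
  Beta-hemolysis: Arcanobacterium haemolyticum +, Lactobacillus acidophilus − — discriminates.
  Urease: − vs − — same for both, does not separate.

Beta-hemolysis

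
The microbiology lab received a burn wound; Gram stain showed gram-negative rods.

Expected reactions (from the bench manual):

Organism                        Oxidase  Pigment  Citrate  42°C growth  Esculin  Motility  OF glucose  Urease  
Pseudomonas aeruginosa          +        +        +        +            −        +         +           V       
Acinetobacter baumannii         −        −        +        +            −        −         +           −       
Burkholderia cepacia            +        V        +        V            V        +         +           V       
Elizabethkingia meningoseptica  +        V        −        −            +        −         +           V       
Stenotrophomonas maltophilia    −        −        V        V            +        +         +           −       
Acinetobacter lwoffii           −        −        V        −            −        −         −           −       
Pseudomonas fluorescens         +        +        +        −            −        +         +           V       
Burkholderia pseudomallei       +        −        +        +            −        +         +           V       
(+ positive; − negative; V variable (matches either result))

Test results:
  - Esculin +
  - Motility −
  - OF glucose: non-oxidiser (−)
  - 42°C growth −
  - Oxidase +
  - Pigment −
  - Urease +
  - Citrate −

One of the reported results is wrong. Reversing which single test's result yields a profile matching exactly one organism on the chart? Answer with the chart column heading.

As reported, no row in the chart matches all 8 reactions.
Reversing OF glucose (to +) → unique match: Elizabethkingia meningoseptica.
Reversing Esculin → still no organism matches.
Reversing Pigment → still no organism matches.
Reversing Motility → still no organism matches.
Reversing Citrate → still no organism matches.
Reversing 42°C growth → still no organism matches.
Reversing Urease → still no organism matches.
Reversing Oxidase → still no organism matches.

OF glucose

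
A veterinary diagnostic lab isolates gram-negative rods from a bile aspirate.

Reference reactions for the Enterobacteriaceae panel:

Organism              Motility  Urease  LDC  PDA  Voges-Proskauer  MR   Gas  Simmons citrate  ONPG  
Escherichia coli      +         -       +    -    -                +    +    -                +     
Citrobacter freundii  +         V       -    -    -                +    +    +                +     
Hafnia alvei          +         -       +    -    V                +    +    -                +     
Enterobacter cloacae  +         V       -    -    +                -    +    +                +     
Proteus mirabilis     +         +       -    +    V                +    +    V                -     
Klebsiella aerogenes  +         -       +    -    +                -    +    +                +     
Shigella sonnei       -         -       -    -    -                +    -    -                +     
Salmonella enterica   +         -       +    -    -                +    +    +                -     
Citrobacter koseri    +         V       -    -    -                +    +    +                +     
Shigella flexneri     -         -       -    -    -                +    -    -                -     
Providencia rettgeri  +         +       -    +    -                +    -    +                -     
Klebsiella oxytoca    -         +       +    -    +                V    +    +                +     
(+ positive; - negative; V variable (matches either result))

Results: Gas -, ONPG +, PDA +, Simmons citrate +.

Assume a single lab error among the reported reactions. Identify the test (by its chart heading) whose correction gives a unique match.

ONPG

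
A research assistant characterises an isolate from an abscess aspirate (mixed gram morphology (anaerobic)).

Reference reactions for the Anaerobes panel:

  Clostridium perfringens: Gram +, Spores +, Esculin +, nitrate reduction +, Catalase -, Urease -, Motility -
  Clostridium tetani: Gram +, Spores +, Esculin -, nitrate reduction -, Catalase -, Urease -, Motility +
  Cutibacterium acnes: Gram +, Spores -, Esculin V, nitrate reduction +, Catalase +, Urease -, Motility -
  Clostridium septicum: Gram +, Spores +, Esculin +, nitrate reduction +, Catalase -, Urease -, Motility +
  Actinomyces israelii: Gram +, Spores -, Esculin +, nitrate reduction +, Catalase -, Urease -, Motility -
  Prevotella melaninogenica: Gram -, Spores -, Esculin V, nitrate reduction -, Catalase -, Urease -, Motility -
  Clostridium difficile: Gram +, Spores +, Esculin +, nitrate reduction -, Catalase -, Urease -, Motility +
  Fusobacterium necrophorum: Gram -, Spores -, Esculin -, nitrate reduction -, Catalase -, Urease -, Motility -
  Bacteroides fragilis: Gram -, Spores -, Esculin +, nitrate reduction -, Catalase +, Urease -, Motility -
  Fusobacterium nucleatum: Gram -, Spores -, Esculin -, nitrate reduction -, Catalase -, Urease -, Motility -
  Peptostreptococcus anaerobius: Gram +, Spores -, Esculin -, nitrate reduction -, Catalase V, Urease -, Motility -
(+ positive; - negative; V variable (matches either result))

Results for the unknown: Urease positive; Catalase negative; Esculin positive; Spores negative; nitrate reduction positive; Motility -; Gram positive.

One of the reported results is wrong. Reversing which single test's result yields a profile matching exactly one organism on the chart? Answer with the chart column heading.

Urease

As reported, no row in the chart matches all 7 reactions.
Reversing Catalase → still no organism matches.
Reversing nitrate reduction → still no organism matches.
Reversing Motility → still no organism matches.
Reversing Gram → still no organism matches.
Reversing Esculin → still no organism matches.
Reversing Urease (to -) → unique match: Actinomyces israelii.
Reversing Spores → still no organism matches.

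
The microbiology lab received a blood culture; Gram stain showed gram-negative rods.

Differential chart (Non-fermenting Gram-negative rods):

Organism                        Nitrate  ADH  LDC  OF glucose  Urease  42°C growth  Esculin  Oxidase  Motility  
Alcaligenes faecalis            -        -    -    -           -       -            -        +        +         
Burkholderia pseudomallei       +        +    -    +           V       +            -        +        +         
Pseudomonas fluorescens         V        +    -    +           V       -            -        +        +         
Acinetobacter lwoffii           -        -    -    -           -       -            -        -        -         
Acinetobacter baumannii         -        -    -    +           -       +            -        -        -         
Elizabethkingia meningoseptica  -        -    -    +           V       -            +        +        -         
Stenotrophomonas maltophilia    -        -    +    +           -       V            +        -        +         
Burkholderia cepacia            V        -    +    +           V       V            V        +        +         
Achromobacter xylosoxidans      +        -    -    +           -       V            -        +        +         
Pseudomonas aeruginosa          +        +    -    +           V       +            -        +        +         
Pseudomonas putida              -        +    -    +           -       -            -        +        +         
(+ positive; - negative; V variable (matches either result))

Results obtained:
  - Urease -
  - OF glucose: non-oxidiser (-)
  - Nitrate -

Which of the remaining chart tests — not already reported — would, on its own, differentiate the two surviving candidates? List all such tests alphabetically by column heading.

Urease -: all 11 remaining candidates are consistent.
OF glucose -: excludes 9 organisms — 2 left.
Nitrate -: all 2 remaining candidates are consistent.
Two candidates remain: Acinetobacter lwoffii and Alcaligenes faecalis.
  ADH: - vs - — same for both, does not separate.
  LDC: - vs - — same for both, does not separate.
  42°C growth: - vs - — same for both, does not separate.
  Esculin: - vs - — same for both, does not separate.
  Oxidase: Acinetobacter lwoffii -, Alcaligenes faecalis + — discriminates.
  Motility: Acinetobacter lwoffii -, Alcaligenes faecalis + — discriminates.

Motility, Oxidase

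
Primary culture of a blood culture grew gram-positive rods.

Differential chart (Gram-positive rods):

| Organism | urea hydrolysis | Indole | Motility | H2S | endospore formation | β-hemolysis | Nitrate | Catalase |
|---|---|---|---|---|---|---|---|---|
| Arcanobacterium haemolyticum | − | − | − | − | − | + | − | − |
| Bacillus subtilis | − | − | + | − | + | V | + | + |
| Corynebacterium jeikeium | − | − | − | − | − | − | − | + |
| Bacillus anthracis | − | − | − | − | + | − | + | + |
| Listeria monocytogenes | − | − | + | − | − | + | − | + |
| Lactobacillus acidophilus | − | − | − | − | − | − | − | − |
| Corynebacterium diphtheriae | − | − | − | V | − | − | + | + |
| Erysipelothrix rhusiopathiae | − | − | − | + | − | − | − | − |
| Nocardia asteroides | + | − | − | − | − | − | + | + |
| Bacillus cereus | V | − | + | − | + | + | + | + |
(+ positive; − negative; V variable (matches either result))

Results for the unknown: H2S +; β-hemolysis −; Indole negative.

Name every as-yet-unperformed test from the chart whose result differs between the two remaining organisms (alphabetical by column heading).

Indole −: all 10 remaining candidates are consistent.
H2S +: excludes 8 organisms — 2 left.
β-hemolysis −: all 2 remaining candidates are consistent.
Two candidates remain: Corynebacterium diphtheriae and Erysipelothrix rhusiopathiae.
  urea hydrolysis: − vs − — same for both, does not separate.
  Motility: − vs − — same for both, does not separate.
  endospore formation: − vs − — same for both, does not separate.
  Nitrate: Corynebacterium diphtheriae +, Erysipelothrix rhusiopathiae − — discriminates.
  Catalase: Corynebacterium diphtheriae +, Erysipelothrix rhusiopathiae − — discriminates.

Catalase, Nitrate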